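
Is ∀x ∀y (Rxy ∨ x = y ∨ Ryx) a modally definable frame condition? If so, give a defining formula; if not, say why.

Not definable by any modal formula

Modal frame validity is preserved under disjoint unions.
Take 4 disjoint single-world reflexive frames: each is trivially connected, but their disjoint union has 4 worlds with no edge between distinct components, so it is not connected.
So the class is not modally definable.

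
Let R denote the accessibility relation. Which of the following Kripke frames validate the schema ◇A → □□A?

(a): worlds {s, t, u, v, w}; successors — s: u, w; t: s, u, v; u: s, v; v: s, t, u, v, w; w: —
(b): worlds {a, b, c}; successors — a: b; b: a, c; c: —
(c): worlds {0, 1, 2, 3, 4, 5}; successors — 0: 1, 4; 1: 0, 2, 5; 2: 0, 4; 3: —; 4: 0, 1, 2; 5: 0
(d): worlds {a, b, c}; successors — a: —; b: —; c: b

(d)

Frame correspondent (Sahlqvist): ∀x ∀y ∀z ((xRy ∧ xR²z) → ∃w (y = w ∧ z = w)) — i.e. a generalized confluence (Geach) condition.
(a): fails — sRu, sR²s but u ≠ s.
(b): fails — aRb, aR²a but b ≠ a.
(c): fails — 0R1, 0R²0 but 1 ≠ 0.
(d): holds.
Valid on: (d).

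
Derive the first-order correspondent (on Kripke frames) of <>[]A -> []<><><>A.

forall x forall y forall z ((xRy & xRz) -> exists w (yRw & z R^3 w))

This is a Sahlqvist (Geach-type) schema ◇^1□^1A → □^1◇^3A.
Minimal-valuation argument: fix x; take any y with xR^1y and any z with xR^1z. Set V(A) to the set of worlds R-reachable from y in exactly 1 step. Then □^1A holds at y, so the antecedent holds at x; validity forces ◇^3A at z, giving a w with zR^3w and yR^1w.
First-order correspondent: forall x forall y forall z ((xRy & xRz) -> exists w (yRw & z R^3 w)).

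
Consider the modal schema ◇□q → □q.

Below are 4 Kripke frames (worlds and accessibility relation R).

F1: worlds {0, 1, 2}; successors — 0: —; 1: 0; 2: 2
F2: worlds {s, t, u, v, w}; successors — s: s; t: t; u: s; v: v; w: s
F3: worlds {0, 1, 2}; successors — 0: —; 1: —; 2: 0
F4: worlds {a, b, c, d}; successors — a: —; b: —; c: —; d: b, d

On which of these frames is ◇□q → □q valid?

This is the axiom for the Euclidean property; its first-order frame correspondent is ∀x ∀y ∀z (Rxy ∧ Rxz → Ryz).
F1: fails — R10 and R10 but not R00.
F2: holds.
F3: fails — R20 and R20 but not R00.
F4: fails — Rdb and Rdb but not Rbb.

F2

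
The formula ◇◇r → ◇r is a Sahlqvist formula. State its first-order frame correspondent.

Transitivity

Replacing r by ¬r and contraposing gives the equivalent schema □r → □□r.
Suppose □r→□□r is valid. Take Rxy, Ryz and set V(r)={w : Rxw}. Then □r at x, so □□r at x, so □r at y, so r at z, i.e. Rxz.
Conversely, on a frame with transitivity the schema holds at every world under every valuation.
Frame condition: ∀x ∀y ∀z (Rxy ∧ Ryz → Rxz).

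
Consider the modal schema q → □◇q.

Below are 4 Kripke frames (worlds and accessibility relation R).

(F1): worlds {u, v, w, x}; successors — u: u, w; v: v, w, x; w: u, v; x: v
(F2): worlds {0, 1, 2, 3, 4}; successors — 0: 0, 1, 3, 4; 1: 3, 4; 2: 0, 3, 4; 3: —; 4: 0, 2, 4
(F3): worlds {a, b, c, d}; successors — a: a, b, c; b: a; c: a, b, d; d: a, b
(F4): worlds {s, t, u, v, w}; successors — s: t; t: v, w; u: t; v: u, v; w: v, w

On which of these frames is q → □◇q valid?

The schema corresponds to symmetry: ∀x ∀y (Rxy → Ryx).
(F1): condition met.
(F2): fails — R01 but not R10.
(F3): fails — Rcd but not Rdc.
(F4): fails — Rtv but not Rvt.

(F1)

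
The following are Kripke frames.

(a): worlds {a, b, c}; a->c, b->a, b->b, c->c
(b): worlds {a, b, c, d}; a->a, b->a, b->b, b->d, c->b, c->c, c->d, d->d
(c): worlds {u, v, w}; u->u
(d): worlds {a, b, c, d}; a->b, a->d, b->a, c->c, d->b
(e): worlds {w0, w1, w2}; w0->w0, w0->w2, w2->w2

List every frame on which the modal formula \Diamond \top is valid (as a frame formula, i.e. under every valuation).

(a), (b), (d)

This is the axiom for seriality; its first-order frame correspondent is \forall x \exists y Rxy.
(a): satisfies the condition.
(b): satisfies the condition.
(c): fails — world v has no successor.
(d): satisfies the condition.
(e): fails — world w1 has no successor.
Valid on: (a), (b), (d).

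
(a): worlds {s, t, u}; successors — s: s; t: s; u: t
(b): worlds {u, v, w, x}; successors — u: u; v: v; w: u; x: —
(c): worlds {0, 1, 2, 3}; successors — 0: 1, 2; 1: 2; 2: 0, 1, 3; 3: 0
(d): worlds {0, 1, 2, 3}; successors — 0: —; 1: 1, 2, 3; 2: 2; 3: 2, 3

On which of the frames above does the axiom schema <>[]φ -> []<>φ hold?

This is the axiom for convergence; its first-order frame correspondent is forall x forall y forall z (Rxy & Rxz -> exists w (Ryw & Rzw)).
(a): ✓.
(b): ✓.
(c): fails — R02 and R01 but 2 and 1 have no common successor.
(d): ✓.
Valid on: (a), (b), (d).

(a), (b), (d)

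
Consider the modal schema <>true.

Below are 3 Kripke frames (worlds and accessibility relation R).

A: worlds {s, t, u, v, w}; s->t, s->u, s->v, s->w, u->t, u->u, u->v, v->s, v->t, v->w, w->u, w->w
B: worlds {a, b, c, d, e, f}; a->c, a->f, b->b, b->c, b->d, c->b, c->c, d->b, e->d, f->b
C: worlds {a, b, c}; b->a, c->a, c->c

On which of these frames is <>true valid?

B

This is the axiom for seriality; its first-order frame correspondent is forall x exists y Rxy.
A: fails — world t has no successor.
B: holds.
C: fails — world a has no successor.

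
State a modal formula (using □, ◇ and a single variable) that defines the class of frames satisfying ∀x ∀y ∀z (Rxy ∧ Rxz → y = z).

◇r → □r

A defining formula is ◇r → □r (the CD axiom).
Suppose ◇r→□r is valid. Take Rxy, Rxz and set V(r)={y}. Then ◇r at x, so □r at x, so r at z, i.e. z=y.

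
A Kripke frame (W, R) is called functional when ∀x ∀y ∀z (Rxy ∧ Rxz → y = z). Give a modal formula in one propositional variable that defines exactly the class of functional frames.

A defining formula is ◇r → □r (the CD axiom).

◇r → □r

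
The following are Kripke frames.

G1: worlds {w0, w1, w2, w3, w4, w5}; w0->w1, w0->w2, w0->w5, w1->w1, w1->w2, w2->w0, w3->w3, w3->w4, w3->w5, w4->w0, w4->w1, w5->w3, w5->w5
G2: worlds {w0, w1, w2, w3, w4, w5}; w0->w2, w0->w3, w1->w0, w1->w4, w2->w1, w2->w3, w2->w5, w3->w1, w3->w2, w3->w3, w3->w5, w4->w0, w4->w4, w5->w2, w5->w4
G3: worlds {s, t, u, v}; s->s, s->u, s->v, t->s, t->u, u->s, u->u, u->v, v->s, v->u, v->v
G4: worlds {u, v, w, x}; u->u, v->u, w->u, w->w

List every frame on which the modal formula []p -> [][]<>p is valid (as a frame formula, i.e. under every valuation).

G3, G4

The schema corresponds to a generalized confluence (Geach) condition: forall x forall z (x R^2 z -> exists w (xRw & zRw)).
G1: fails — w0R²w2 but no w with w0Rw and w2Rw.
G2: fails — w0R²w1 but no w with w0Rw and w1Rw.
G3: satisfies the condition.
G4: satisfies the condition.
Valid on: G3, G4.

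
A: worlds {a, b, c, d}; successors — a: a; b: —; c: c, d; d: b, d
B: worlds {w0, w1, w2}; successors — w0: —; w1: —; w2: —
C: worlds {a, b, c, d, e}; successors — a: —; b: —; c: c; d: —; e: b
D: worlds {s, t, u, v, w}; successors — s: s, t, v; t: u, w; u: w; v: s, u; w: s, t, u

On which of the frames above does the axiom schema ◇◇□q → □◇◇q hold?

The schema corresponds to a generalized confluence (Geach) condition: ∀x ∀y ∀z ((xR²y ∧ xRz) → ∃w (yRw ∧ zR²w)).
A: fails — cR²b, cRc but no w with bRw and cR²w.
B: satisfies the condition.
C: satisfies the condition.
D: fails — tR²u, tRu but no w* with uRw* and uR²w*.

B, C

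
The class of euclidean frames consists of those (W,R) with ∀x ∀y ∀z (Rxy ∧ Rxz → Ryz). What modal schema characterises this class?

◇r → □◇r

This is the Euclidean property; the standard corresponding axiom is 5: ◇r → □◇r.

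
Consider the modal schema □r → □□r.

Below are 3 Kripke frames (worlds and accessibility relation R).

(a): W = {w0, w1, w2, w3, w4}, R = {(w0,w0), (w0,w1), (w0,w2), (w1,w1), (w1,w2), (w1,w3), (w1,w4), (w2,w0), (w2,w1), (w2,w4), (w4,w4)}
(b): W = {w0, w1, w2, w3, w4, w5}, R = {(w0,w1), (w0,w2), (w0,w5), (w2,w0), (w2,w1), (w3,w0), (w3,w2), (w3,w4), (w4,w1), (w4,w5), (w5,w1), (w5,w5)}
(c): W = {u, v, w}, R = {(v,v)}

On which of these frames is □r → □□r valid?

Frame correspondent (Sahlqvist): ∀x ∀y ∀z (Rxy ∧ Ryz → Rxz) — i.e. transitivity.
(a): fails — Rw1w2 and Rw2w0 but not Rw1w0.
(b): fails — Rw3w2 and Rw2w1 but not Rw3w1.
(c): satisfies the condition.

(c)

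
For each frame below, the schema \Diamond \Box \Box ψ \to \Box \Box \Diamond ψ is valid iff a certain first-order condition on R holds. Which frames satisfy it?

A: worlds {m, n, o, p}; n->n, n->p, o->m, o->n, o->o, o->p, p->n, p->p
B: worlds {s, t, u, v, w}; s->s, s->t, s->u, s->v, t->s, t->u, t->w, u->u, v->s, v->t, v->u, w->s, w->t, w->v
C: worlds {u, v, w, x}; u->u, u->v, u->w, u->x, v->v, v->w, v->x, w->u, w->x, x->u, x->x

The schema corresponds to a generalized confluence (Geach) condition: \forall x \forall y \forall z ((xRy \wedge x R^2 z) \to \exists w (y R^2 w \wedge zRw)).
A: fails — oRm, oR²m but no w with mR²w and mRw.
B: fails — sRu, sR²w but no w* with uR²w* and wRw*.
C: holds.
Valid on: C.

C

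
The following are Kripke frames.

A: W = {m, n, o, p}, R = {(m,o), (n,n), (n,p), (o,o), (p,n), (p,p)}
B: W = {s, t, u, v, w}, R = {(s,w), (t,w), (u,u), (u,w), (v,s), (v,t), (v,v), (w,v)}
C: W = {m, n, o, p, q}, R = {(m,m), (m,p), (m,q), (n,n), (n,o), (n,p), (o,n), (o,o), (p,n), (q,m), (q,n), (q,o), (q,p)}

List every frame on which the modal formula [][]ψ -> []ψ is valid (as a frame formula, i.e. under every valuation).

The schema corresponds to density: forall x forall y (Rxy -> exists z (Rxz & Rzy)).
A: holds.
B: fails — Rtw but no z with Rtz and Rzw.
C: holds.
Valid on: A, C.

A, C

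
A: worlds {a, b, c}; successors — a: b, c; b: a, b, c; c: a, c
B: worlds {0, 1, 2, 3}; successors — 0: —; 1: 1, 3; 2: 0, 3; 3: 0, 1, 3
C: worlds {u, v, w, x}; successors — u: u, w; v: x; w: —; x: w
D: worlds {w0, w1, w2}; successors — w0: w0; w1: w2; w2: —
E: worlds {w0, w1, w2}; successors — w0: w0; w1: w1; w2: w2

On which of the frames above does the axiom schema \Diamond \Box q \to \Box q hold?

E

The schema corresponds to the Euclidean property: \forall x \forall y \forall z (Rxy \wedge Rxz \to Ryz).
A: fails — Rac and Rab but not Rcb.
B: fails — R20 and R23 but not R03.
C: fails — Ruw and Ruw but not Rww.
D: fails — Rw1w2 and Rw1w2 but not Rw2w2.
E: satisfies the condition.
Valid on: E.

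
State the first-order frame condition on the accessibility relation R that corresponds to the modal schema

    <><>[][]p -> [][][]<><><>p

forall x forall y forall z ((x R^2 y & x R^3 z) -> exists w (y R^2 w & z R^3 w))

This is a Sahlqvist (Geach-type) schema ◇^2□^2p → □^3◇^3p.
Minimal-valuation argument: fix x; take any y with xR^2y and any z with xR^3z. Set V(p) to the set of worlds R-reachable from y in exactly 2 steps. Then □^2p holds at y, so the antecedent holds at x; validity forces ◇^3p at z, giving a w with zR^3w and yR^2w.
First-order correspondent: forall x forall y forall z ((x R^2 y & x R^3 z) -> exists w (y R^2 w & z R^3 w)).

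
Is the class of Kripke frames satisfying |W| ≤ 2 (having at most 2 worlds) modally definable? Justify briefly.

Any modally definable frame class is closed under disjoint unions.
Any modal formula valid on each of 3 disjoint one-world frames is valid on their disjoint union (validity is preserved under disjoint unions). Each one-world frame has |W|=1≤2, but the union has |W|=3.
So the class is not modally definable.

Not definable by any modal formula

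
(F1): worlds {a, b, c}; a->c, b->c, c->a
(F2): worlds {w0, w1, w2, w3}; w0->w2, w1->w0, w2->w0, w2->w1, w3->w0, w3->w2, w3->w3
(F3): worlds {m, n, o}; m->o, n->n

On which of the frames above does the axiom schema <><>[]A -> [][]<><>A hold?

This is the axiom for a generalized confluence (Geach) condition; its first-order frame correspondent is forall x forall y forall z ((x R^2 y & x R^2 z) -> exists w (yRw & z R^2 w)).
(F1): fails — aR²a, aR²a but no w with aRw and aR²w.
(F2): fails — w0R²w0, w0R²w0 but no w with w0Rw and w0R²w.
(F3): ✓.
Valid on: (F3).

(F3)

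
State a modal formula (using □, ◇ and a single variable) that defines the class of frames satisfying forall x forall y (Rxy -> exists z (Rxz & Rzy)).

□□s → □s

This is density; the standard corresponding axiom is C4: □□s → □s.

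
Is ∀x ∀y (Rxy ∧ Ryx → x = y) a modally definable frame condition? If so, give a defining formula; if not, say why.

No — not modally definable

Modal frame validity is preserved under surjective bounded morphisms.
The 6-cycle (worlds w0,w1,w2,w3,w4,w5 with w0→w1→w2→w3→w4→w5→w0) is antisymmetric. Sending even-indexed worlds to • and odd-indexed worlds to ∘ is a surjective bounded morphism onto the two-world frame with •↔∘, which is not antisymmetric.
Hence antisymmetry is not modally definable.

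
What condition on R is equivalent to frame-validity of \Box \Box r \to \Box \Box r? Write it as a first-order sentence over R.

This is a Sahlqvist (Geach-type) schema ◇^0□^2r → □^2◇^0r.
First-order correspondent: \forall x \forall z (x R^2 z \to \exists w (x R^2 w \wedge z = w)).

\forall x \forall z (x R^2 z \to \exists w (x R^2 w \wedge z = w))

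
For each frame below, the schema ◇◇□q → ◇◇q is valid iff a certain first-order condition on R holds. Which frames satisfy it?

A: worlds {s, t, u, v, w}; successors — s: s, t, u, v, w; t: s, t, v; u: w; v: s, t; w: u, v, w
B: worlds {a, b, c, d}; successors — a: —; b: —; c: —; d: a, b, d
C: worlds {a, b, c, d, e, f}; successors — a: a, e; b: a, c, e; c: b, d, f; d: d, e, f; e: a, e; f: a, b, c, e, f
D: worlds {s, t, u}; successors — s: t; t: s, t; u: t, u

C, D

The schema corresponds to a generalized confluence (Geach) condition: ∀x ∀y (xR²y → ∃w (yRw ∧ xR²w)).
A: fails — uR²v but no w* with vRw* and uR²w*.
B: fails — dR²a but no w with aRw and dR²w.
C: holds.
D: holds.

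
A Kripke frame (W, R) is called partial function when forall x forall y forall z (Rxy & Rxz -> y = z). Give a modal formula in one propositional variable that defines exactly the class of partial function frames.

A defining formula is ◇q → □q (the CD axiom).

◇q → □q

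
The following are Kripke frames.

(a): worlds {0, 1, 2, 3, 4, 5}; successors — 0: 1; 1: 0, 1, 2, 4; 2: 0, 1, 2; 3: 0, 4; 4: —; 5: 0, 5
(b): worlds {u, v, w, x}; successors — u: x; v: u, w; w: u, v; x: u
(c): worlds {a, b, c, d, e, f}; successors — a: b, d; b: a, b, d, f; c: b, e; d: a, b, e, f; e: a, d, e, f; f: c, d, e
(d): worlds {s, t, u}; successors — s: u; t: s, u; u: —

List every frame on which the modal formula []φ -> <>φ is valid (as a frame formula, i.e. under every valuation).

Frame correspondent (Sahlqvist): forall x exists y Rxy — i.e. seriality.
(a): fails — world 4 has no successor.
(b): holds.
(c): holds.
(d): fails — world u has no successor.

(b), (c)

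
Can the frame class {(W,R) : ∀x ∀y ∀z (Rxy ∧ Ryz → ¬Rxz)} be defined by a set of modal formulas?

No — not modally definable

Any modally definable frame class is closed under surjective bounded morphisms.
The 5-cycle (worlds a,b,c,d,e with a→b→c→d→e→a) is intransitive. Mapping every world to a single reflexive point • is a surjective bounded morphism; the reflexive point is not intransitive (R••∧R•• but R••).
So no modal formula (or set of formulas) defines exactly the intransitive frames.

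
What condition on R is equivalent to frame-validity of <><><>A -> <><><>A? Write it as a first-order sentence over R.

This is a Sahlqvist (Geach-type) schema ◇^3□^0A → □^0◇^3A.
Minimal-valuation argument: fix x; take any y with xR^3y and any z with xR^0z. Set V(A) to the set of worlds R-reachable from y in exactly 0 steps. Then □^0A holds at y, so the antecedent holds at x; validity forces ◇^3A at z, giving a w with zR^3w and yR^0w.
First-order correspondent: forall x forall y (x R^3 y -> exists w (y = w & x R^3 w)).

forall x forall y (x R^3 y -> exists w (y = w & x R^3 w))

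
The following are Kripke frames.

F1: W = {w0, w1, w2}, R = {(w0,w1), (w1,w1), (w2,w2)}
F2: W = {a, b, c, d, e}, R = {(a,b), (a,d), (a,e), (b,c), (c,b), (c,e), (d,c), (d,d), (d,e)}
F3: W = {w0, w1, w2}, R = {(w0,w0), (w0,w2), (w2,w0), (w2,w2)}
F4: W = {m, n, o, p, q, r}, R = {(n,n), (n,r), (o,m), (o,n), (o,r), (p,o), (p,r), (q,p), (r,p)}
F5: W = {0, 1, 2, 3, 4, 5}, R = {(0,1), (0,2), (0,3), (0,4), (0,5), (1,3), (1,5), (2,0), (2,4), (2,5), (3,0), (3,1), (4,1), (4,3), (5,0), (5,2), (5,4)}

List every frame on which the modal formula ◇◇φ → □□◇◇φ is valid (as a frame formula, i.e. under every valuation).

F1, F3

The schema corresponds to a generalized confluence (Geach) condition: ∀x ∀y ∀z ((xR²y ∧ xR²z) → ∃w (y = w ∧ zR²w)).
F1: condition met.
F2: fails — aR²c, aR²e but no w with c=w and eR²w.
F3: condition met.
F4: fails — nR²n, nR²r but no w with n=w and rR²w.
F5: fails — 0R²0, 0R²3 but no w with 0=w and 3R²w.
Valid on: F1, F3.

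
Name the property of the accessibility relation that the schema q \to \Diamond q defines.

Reflexivity

Replacing q by ¬q and contraposing gives the equivalent schema □q → q.
Suppose □q→q is valid. At any x set V(q)={w : Rxw}. Then □q holds at x, so q holds at x, i.e. Rxx.
Conversely, any frame satisfying \forall x Rxx validates the schema.
Frame condition: \forall x Rxx.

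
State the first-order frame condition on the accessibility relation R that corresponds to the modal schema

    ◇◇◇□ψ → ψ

This is a Sahlqvist (Geach-type) schema ◇^3□^1ψ → □^0◇^0ψ.
First-order correspondent: ∀x ∀y (xR³y → ∃w (yRw ∧ x = w)).

∀x ∀y (xR³y → ∃w (yRw ∧ x = w))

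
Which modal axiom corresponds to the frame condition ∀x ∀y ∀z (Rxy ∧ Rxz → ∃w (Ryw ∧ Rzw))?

◇□r → □◇r

The condition is convergence. The .2 schema ◇□r → □◇r defines it.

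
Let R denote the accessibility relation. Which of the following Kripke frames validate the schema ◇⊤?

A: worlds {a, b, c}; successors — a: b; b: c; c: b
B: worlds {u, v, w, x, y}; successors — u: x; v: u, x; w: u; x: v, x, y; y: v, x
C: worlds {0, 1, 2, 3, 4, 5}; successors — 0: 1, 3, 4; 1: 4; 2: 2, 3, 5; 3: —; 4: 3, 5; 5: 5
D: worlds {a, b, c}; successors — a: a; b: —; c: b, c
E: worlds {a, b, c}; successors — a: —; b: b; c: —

A, B

This is the axiom for seriality; its first-order frame correspondent is ∀x ∃y Rxy.
A: holds.
B: holds.
C: fails — world 3 has no successor.
D: fails — world b has no successor.
E: fails — world a has no successor.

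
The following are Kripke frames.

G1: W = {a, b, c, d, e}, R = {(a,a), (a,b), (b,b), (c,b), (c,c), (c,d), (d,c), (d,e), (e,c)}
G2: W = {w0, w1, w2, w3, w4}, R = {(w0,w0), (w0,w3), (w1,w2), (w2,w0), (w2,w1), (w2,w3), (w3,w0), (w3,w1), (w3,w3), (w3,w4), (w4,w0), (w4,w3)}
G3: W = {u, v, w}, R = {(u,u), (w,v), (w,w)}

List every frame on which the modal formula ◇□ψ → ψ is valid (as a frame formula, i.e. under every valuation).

Frame correspondent (Sahlqvist): ∀x ∀y (Rxy → Ryx) — i.e. symmetry.
G1: fails — Rab but not Rba.
G2: fails — Rw3w1 but not Rw1w3.
G3: fails — Rwv but not Rvw.

none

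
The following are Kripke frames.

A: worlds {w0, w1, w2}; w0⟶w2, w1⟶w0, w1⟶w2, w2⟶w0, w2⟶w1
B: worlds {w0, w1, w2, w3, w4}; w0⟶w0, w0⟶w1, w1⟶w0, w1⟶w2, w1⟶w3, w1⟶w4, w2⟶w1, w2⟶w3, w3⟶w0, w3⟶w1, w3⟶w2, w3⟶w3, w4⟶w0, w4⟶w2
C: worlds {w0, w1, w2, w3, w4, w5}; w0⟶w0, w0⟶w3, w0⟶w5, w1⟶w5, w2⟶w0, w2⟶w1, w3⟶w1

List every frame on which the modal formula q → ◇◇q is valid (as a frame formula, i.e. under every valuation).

The schema corresponds to a generalized confluence (Geach) condition: ∀x ∃w (x = w ∧ xR²w).
A: ✓.
B: fails — at w4 but no w with w4=w and w4R²w.
C: fails — at w1 but no w with w1=w and w1R²w.
Valid on: A.

A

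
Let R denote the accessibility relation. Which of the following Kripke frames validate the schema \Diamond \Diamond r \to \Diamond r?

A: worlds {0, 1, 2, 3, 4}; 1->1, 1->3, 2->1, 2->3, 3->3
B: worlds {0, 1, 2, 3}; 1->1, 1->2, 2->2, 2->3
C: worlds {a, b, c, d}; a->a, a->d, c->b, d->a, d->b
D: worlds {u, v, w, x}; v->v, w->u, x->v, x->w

This is the axiom for transitivity; its first-order frame correspondent is \forall x \forall y \forall z (Rxy \wedge Ryz \to Rxz).
A: condition met.
B: fails — R12 and R23 but not R13.
C: fails — Rad and Rdb but not Rab.
D: fails — Rxw and Rwu but not Rxu.

A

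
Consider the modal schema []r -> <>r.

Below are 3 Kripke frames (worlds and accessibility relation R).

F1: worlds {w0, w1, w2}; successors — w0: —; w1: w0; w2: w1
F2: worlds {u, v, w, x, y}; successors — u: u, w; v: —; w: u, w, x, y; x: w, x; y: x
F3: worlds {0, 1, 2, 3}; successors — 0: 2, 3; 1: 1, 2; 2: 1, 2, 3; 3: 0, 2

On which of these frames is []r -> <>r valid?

Frame correspondent (Sahlqvist): forall x exists y Rxy — i.e. seriality.
F1: fails — world w0 has no successor.
F2: fails — world v has no successor.
F3: satisfies the condition.

F3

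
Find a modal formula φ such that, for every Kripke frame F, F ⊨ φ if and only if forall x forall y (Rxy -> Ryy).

□(□r → r)

A defining formula is □(□r → r) (the T□ axiom).
Suppose □(□r→r) is valid. Take Rxy and set V(r)={w : Ryw}. Then at y, □r holds; since □(□r→r) at x, □r→r at y, so r at y, i.e. Ryy.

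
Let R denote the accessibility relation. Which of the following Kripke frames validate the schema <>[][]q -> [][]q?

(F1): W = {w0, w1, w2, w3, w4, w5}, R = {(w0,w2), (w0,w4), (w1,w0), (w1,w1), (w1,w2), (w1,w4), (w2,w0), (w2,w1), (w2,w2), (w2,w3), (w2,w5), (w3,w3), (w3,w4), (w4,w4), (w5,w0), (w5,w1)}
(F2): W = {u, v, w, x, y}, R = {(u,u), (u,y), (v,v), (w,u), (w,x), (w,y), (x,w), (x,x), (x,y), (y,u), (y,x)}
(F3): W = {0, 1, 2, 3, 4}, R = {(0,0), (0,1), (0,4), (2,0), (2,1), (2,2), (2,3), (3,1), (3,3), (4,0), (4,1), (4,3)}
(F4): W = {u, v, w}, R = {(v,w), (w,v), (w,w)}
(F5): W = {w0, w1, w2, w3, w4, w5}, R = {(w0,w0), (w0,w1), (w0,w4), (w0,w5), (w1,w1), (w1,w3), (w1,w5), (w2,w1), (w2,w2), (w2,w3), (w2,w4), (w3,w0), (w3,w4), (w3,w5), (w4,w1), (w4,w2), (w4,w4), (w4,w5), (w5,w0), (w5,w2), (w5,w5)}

(F4)

This is the axiom for a generalized confluence (Geach) condition; its first-order frame correspondent is forall x forall y forall z ((xRy & x R^2 z) -> exists w (y R^2 w & z = w)).
(F1): fails — w0Rw4, w0R²w0 but no w with w4R²w and w0=w.
(F2): fails — wRu, wR²w but no t with uR²t and w=t.
(F3): fails — 0R1, 0R²0 but no w with 1R²w and 0=w.
(F4): ✓.
(F5): fails — w1Rw3, w1R²w3 but no w with w3R²w and w3=w.
Valid on: (F4).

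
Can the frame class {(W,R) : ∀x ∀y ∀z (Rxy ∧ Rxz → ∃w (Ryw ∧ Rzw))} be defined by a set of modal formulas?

The condition is convergence. A defining modal formula is ◇□q → □◇q.
Suppose ◇□q→□◇q is valid. Take Rxy, Rxz and set V(q)={w : Ryw}. Then □q at y so ◇□q at x, so □◇q at x, so ◇q at z, giving w with Rzw and Ryw.

Yes — defined by ◇□q → □◇q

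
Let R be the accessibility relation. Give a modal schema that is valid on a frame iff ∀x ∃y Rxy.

□ψ → ◇ψ

The condition is seriality. The D schema □ψ → ◇ψ defines it.
Suppose □ψ→◇ψ is valid. At any x set V(ψ)=W. Then □ψ at x, so ◇ψ at x, so x has a successor.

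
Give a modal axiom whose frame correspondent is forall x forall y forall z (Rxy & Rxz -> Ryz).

This is the Euclidean property; the standard corresponding axiom is 5: ◇s → □◇s.
Suppose ◇s→□◇s is valid. Take Rxy, Rxz and set V(s)={y}. Then ◇s at x, so □◇s at x, so ◇s at z, so some w with Rzw has s; w=y, i.e. Rzy. By symmetry of the argument, Ryz.

◇s → □◇s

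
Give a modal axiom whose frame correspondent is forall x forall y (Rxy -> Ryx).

ψ → □◇ψ

The condition is symmetry. The B schema ψ → □◇ψ defines it.
Suppose ψ→□◇ψ is valid. Take Rxy and set V(ψ)={x}. Then ψ at x, so □◇ψ at x, so ◇ψ at y, so some z with Ryz has ψ; z=x, i.e. Ryx.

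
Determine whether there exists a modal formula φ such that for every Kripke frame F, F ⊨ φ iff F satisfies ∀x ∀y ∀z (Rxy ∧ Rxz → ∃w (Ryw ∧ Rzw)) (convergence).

Yes: it is convergence, defined by the .2 schema ◇□r → □◇r.
Suppose ◇□r→□◇r is valid. Take Rxy, Rxz and set V(r)={w : Ryw}. Then □r at y so ◇□r at x, so □◇r at x, so ◇r at z, giving w with Rzw and Ryw.

Yes — defined by ◇□r → □◇r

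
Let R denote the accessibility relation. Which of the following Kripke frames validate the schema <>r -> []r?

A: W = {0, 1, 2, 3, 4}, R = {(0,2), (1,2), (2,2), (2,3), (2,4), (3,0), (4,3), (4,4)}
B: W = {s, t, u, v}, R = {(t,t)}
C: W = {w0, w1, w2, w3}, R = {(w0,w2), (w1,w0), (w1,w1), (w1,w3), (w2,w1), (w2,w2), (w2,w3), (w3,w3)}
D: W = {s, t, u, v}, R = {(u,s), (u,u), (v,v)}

This is the axiom for partial functionality; its first-order frame correspondent is forall x forall y forall z (Rxy & Rxz -> y = z).
A: fails — 2 sees both 2 and 3.
B: ✓.
C: fails — w1 sees both w0 and w1.
D: fails — u sees both s and u.
Valid on: B.

B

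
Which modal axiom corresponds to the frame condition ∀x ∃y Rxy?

The condition is seriality. The D schema □p → ◇p defines it.
Suppose □p→◇p is valid. At any x set V(p)=W. Then □p at x, so ◇p at x, so x has a successor.

□p → ◇p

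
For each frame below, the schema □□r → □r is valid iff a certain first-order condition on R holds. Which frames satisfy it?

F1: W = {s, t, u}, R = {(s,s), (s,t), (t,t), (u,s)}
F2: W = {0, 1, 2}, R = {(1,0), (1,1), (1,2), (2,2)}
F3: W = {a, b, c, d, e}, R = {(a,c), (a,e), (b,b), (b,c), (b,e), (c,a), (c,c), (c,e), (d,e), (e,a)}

Frame correspondent (Sahlqvist): ∀x ∀y (Rxy → ∃z (Rxz ∧ Rzy)) — i.e. density.
F1: condition met.
F2: condition met.
F3: fails — Rde but no z with Rdz and Rze.
Valid on: F1, F2.

F1, F2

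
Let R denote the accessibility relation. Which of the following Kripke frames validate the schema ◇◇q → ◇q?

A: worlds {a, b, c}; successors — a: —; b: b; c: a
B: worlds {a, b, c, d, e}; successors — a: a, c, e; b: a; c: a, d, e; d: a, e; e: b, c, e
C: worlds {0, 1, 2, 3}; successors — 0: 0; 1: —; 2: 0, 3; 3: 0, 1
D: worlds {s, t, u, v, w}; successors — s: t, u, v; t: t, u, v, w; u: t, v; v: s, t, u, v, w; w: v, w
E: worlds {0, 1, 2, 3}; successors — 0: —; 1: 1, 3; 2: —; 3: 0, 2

The schema corresponds to a generalized confluence (Geach) condition: ∀x ∀y (xR²y → ∃w (y = w ∧ xRw)).
A: ✓.
B: fails — aR²b but no w with b=w and aRw.
C: fails — 2R²1 but no w with 1=w and 2Rw.
D: fails — sR²s but no w* with s=w* and sRw*.
E: fails — 1R²0 but no w with 0=w and 1Rw.
Valid on: A.

A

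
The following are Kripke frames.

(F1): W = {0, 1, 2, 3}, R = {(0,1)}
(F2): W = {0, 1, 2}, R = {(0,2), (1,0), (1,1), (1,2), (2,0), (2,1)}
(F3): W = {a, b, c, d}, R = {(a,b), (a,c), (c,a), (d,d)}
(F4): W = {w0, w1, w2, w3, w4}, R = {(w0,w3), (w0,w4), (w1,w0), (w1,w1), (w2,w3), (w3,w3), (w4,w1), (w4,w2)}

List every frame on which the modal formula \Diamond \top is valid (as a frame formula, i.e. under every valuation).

(F2), (F4)

Frame correspondent (Sahlqvist): \forall x \exists y Rxy — i.e. seriality.
(F1): fails — world 1 has no successor.
(F2): holds.
(F3): fails — world b has no successor.
(F4): holds.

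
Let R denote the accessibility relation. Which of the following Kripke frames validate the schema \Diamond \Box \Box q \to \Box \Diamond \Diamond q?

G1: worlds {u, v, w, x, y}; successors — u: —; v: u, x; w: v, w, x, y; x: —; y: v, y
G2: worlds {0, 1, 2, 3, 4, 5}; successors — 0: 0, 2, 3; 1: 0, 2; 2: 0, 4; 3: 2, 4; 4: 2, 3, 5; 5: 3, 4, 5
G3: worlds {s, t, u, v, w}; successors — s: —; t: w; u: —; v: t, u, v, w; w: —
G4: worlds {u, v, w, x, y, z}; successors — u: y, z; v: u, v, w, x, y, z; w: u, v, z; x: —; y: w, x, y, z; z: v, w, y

Frame correspondent (Sahlqvist): \forall x \forall y \forall z ((xRy \wedge xRz) \to \exists w (y R^2 w \wedge z R^2 w)) — i.e. a generalized confluence (Geach) condition.
G1: fails — vRu, vRu but no t with uR²t and uR²t.
G2: holds.
G3: fails — tRw, tRw but no w* with wR²w* and wR²w*.
G4: fails — vRu, vRx but no t with uR²t and xR²t.
Valid on: G2.

G2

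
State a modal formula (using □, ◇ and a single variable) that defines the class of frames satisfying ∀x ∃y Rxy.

A defining formula is □p → ◇p (the D axiom).
Suppose □p→◇p is valid. At any x set V(p)=W. Then □p at x, so ◇p at x, so x has a successor.

□p → ◇p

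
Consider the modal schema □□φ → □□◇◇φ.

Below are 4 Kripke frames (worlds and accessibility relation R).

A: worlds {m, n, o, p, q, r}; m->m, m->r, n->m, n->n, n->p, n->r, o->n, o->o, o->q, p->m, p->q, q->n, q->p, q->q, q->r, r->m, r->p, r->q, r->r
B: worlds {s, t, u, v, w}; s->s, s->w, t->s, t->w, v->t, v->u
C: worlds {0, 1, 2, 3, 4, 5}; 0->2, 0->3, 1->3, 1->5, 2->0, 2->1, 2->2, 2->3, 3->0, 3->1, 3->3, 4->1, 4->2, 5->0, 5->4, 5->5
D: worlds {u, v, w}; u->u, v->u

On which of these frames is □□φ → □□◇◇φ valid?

A, C, D

The schema corresponds to a generalized confluence (Geach) condition: ∀x ∀z (xR²z → ∃w (xR²w ∧ zR²w)).
A: holds.
B: fails — sR²w but no w* with sR²w* and wR²w*.
C: holds.
D: holds.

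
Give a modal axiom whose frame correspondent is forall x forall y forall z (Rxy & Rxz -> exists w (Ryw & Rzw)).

◇□p → □◇p

A defining formula is ◇□p → □◇p (the .2 axiom).
Suppose ◇□p→□◇p is valid. Take Rxy, Rxz and set V(p)={w : Ryw}. Then □p at y so ◇□p at x, so □◇p at x, so ◇p at z, giving w with Rzw and Ryw.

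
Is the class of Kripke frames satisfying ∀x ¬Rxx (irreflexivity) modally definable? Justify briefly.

No

Any modally definable frame class is closed under surjective bounded morphisms.
The 3-cycle (worlds s,t,u with s→t→u→s) is irreflexive, and the map sending every world to a single reflexive point • is a surjective bounded morphism (forth: every edge maps to (•,•); back: every world has a successor). So any modal formula valid on the 3-cycle is also valid on the reflexive point, which is not irreflexive.
So no modal formula (or set of formulas) defines exactly the irreflexive frames.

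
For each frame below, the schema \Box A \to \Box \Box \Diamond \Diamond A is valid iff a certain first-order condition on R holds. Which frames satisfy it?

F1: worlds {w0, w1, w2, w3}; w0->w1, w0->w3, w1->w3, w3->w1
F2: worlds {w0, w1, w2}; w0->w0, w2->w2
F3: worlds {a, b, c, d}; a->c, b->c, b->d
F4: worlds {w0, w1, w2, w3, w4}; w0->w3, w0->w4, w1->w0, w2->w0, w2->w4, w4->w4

F2, F3

The schema corresponds to a generalized confluence (Geach) condition: \forall x \forall z (x R^2 z \to \exists w (xRw \wedge z R^2 w)).
F1: fails — w1R²w1 but no w with w1Rw and w1R²w.
F2: ✓.
F3: ✓.
F4: fails — w1R²w3 but no w with w1Rw and w3R²w.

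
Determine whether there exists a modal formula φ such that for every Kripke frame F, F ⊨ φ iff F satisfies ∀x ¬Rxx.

If a class were modally definable it would be closed under surjective bounded morphisms (Goldblatt–Thomason).
The 4-cycle (worlds a,b,c,d with a→b→c→d→a) is irreflexive, and the map sending every world to a single reflexive point • is a surjective bounded morphism (forth: every edge maps to (•,•); back: every world has a successor). So any modal formula valid on the 4-cycle is also valid on the reflexive point, which is not irreflexive.
So no modal formula (or set of formulas) defines exactly the irreflexive frames.

No — not modally definable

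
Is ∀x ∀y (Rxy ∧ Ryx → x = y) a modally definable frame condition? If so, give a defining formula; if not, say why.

Not modally definable

If a class were modally definable it would be closed under surjective bounded morphisms (Goldblatt–Thomason).
The 4-cycle (worlds a,b,c,d with a→b→c→d→a) is antisymmetric. Sending even-indexed worlds to s and odd-indexed worlds to t is a surjective bounded morphism onto the two-world frame with s↔t, which is not antisymmetric.
Hence antisymmetry is not modally definable.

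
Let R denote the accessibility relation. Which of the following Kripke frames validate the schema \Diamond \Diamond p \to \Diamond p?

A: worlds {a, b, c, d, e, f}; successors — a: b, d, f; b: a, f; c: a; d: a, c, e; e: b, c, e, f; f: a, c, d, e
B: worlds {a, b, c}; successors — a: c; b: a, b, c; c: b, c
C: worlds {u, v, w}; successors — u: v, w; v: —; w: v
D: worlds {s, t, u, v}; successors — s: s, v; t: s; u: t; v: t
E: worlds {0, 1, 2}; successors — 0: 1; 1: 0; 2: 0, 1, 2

This is the axiom for transitivity; its first-order frame correspondent is \forall x \forall y \forall z (Rxy \wedge Ryz \to Rxz).
A: fails — Reb and Rba but not Rea.
B: fails — Rcb and Rba but not Rca.
C: satisfies the condition.
D: fails — Rut and Rts but not Rus.
E: fails — R10 and R01 but not R11.

C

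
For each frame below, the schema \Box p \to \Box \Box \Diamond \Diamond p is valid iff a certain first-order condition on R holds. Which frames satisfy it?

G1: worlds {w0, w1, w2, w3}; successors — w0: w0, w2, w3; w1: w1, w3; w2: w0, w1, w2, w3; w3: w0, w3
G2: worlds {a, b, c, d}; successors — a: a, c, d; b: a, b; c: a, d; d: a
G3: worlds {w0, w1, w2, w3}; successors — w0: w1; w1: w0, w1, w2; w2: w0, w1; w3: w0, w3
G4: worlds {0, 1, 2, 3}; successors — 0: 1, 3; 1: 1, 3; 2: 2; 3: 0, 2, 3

G1, G2, G3

This is the axiom for a generalized confluence (Geach) condition; its first-order frame correspondent is \forall x \forall z (x R^2 z \to \exists w (xRw \wedge z R^2 w)).
G1: ✓.
G2: ✓.
G3: ✓.
G4: fails — 0R²2 but no w with 0Rw and 2R²w.
Valid on: G1, G2, G3.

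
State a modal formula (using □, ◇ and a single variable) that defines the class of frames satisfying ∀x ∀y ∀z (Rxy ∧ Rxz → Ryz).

The condition is the Euclidean property. The 5 schema ◇r → □◇r defines it.
Suppose ◇r→□◇r is valid. Take Rxy, Rxz and set V(r)={y}. Then ◇r at x, so □◇r at x, so ◇r at z, so some w with Rzw has r; w=y, i.e. Rzy. By symmetry of the argument, Ryz.

◇r → □◇r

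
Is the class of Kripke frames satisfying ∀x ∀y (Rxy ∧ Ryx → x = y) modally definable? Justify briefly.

Any modally definable frame class is closed under surjective bounded morphisms.
The 4-cycle (worlds 0,1,2,3 with 0→1→2→3→0) is antisymmetric. Sending even-indexed worlds to a and odd-indexed worlds to b is a surjective bounded morphism onto the two-world frame with a↔b, which is not antisymmetric.
So the class is not modally definable.

Not definable by any modal formula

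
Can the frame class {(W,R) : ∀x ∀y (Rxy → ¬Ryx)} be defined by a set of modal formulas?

If a class were modally definable it would be closed under surjective bounded morphisms (Goldblatt–Thomason).
The 3-cycle (worlds a,b,c with a→b→c→a) is asymmetric. Mapping every world to a single reflexive point • is a surjective bounded morphism, and the reflexive point is not asymmetric (R•• but asymmetry requires ¬R••).
Hence asymmetry is not modally definable.

No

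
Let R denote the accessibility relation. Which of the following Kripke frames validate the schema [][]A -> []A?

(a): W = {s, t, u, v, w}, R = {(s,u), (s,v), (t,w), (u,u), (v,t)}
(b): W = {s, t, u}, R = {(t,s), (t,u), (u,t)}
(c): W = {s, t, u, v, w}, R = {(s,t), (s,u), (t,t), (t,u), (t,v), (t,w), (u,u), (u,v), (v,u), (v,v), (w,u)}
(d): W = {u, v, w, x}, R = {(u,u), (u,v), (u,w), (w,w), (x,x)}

(c), (d)

The schema corresponds to density: forall x forall y (Rxy -> exists z (Rxz & Rzy)).
(a): fails — Rvt but no z with Rvz and Rzt.
(b): fails — Rtu but no z with Rtz and Rzu.
(c): satisfies the condition.
(d): satisfies the condition.
Valid on: (c), (d).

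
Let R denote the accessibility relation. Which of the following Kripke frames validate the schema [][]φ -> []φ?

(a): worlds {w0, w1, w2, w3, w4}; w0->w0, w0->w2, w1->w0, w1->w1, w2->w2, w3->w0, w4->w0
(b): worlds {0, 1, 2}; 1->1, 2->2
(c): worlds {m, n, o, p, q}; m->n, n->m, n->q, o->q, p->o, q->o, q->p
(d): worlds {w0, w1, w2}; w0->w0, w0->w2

Frame correspondent (Sahlqvist): forall x forall y (Rxy -> exists z (Rxz & Rzy)) — i.e. density.
(a): holds.
(b): holds.
(c): fails — Rpo but no z with Rpz and Rzo.
(d): holds.

(a), (b), (d)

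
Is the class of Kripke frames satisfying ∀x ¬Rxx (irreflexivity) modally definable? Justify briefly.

Not definable by any modal formula

Any modally definable frame class is closed under surjective bounded morphisms.
The 2-cycle (worlds w0,w1 with w0→w1→w0) is irreflexive, and the map sending every world to a single reflexive point • is a surjective bounded morphism (forth: every edge maps to (•,•); back: every world has a successor). So any modal formula valid on the 2-cycle is also valid on the reflexive point, which is not irreflexive.
So no modal formula (or set of formulas) defines exactly the irreflexive frames.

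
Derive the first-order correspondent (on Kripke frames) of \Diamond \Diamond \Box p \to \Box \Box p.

This is a Sahlqvist (Geach-type) schema ◇^2□^1p → □^2◇^0p.
Minimal-valuation argument: fix x; take any y with xR^2y and any z with xR^2z. Set V(p) to the set of worlds R-reachable from y in exactly 1 step. Then □^1p holds at y, so the antecedent holds at x; validity forces ◇^0p at z, giving a w with zR^0w and yR^1w.
First-order correspondent: \forall x \forall y \forall z ((x R^2 y \wedge x R^2 z) \to \exists w (yRw \wedge z = w)).

\forall x \forall y \forall z ((x R^2 y \wedge x R^2 z) \to \exists w (yRw \wedge z = w))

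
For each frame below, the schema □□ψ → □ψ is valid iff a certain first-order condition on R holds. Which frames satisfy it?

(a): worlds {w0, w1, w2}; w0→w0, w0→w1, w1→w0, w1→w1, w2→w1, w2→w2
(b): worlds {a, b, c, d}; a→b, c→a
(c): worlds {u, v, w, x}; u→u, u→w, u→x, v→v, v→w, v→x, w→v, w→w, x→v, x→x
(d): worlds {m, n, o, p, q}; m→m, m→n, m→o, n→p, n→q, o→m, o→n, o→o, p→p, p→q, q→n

(a), (c)

Frame correspondent (Sahlqvist): ∀x ∀y (Rxy → ∃z (Rxz ∧ Rzy)) — i.e. density.
(a): holds.
(b): fails — Rca but no z with Rcz and Rza.
(c): holds.
(d): fails — Rqn but no z with Rqz and Rzn.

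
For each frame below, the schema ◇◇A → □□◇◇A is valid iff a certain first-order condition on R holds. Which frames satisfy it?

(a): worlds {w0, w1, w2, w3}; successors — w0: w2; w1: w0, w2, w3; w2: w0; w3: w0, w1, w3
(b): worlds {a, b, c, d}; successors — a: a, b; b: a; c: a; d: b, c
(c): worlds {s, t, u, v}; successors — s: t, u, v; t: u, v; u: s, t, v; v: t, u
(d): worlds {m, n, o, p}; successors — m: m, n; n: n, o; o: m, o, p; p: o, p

(b)

The schema corresponds to a generalized confluence (Geach) condition: ∀x ∀y ∀z ((xR²y ∧ xR²z) → ∃w (y = w ∧ zR²w)).
(a): fails — w1R²w0, w1R²w2 but no w with w0=w and w2R²w.
(b): holds.
(c): fails — sR²s, sR²u but no w with s=w and uR²w.
(d): fails — nR²n, nR²p but no w with n=w and pR²w.
Valid on: (b).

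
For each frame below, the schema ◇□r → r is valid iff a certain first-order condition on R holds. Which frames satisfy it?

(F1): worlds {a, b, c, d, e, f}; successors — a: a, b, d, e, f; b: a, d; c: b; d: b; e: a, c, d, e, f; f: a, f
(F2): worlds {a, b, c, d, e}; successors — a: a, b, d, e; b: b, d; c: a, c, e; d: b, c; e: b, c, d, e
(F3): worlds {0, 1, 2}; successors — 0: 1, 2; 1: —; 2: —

none

The schema corresponds to symmetry: ∀x ∀y (Rxy → Ryx).
(F1): fails — Rec but not Rce.
(F2): fails — Reb but not Rbe.
(F3): fails — R01 but not R10.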